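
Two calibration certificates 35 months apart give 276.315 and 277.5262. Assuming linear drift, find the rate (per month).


rate = (v2 - v1) / months
= (277.5262 - 276.315) / 35
= 1.2112 / 35
= 0.0346

0.0346


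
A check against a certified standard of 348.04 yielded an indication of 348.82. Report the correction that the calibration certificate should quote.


Correction = standard - reading
= 348.04 - 348.82
= -0.7800

-0.7800


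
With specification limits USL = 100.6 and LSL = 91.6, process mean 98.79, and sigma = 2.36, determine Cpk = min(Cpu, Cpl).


Cpu = (USL - mean) / (3*sigma) = (100.6 - 98.79) / (3*2.36) = 0.2556
Cpl = (mean - LSL) / (3*sigma) = (98.79 - 91.6) / (3*2.36) = 1.0155
Cpk = min(Cpu, Cpl) = 0.2556

0.2556


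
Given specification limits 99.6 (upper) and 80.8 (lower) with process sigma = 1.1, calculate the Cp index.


Cp = (USL - LSL) / (6 * sigma)
= (99.6 - 80.8) / (6 * 1.1)
= 18.8000 / 6.6000
= 2.8485

2.8485


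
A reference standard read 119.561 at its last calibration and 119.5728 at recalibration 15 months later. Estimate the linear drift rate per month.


rate = (v2 - v1) / months
= (119.5728 - 119.561) / 15
= 0.0118 / 15
= 7.8667e-04

7.8667e-04


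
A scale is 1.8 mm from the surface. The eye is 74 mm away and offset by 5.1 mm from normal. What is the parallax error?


error = h * offset / d
= 1.8 * 5.1 / 74
= 0.1241

0.1241


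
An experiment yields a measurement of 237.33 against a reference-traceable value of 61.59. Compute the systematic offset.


Systematic error = measured - true
= 237.33 - 61.59
= 175.7400

175.7400


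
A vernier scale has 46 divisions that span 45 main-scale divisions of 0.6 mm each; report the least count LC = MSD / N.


LC = MSD / n_div
= 0.6 / 46
= 0.0130

0.0130


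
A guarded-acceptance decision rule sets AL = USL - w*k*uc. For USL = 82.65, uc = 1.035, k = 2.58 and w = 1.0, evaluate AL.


U = k * uc = 2.58 * 1.035 = 2.6703
guard band g = w * U = 1.0 * 2.6703 = 2.6703
AL = USL - g = 82.65 - 2.6703
AL = 79.9797

79.9797


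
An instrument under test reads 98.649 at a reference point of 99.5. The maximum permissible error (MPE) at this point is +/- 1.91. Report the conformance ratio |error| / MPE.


e = indication - reference = 98.649 - 99.5 = -0.8510
|e| = 0.8510
ratio = |e| / MPE = 0.8510 / 1.91
ratio = 0.4455

0.4455


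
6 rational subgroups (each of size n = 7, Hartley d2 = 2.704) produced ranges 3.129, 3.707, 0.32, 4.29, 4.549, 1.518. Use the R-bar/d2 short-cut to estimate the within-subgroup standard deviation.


R_bar = (3.129 + 3.707 + 0.32 + 4.29 + 4.549 + 1.518) / 6
R_bar = 17.513 / 6 = 2.9188333
sigma_hat = R_bar / d2 = 2.9188333 / 2.704 = 1.0795

1.0795


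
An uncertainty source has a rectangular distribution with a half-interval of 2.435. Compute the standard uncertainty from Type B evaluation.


u_B = half_width / sqrt(3)
u_B = 2.435 / 1.7320508
u_B = 1.4058

1.4058


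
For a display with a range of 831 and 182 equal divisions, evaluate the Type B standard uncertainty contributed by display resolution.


resolution = range / divisions
resolution = 831 / 182 = 4.5659341
u_res = resolution / (2*sqrt(3))
u_res = 4.5659341 / 3.4641016
u_res = 1.3181

1.3181


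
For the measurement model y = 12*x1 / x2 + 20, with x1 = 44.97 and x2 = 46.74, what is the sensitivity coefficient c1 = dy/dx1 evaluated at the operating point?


y = 12*x1 / x2 + 20
dy/dx1 = 12/x2
Evaluate at x2 = 46.74: c1 = 12 / 46.74
c1 = 0.2567

0.2567


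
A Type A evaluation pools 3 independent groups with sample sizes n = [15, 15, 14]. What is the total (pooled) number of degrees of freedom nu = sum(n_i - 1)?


nu = sum_i (n_i - 1)
nu = ((15 - 1) + (15 - 1) + (14 - 1))
nu = 14 + 14 + 13
nu = 41

41


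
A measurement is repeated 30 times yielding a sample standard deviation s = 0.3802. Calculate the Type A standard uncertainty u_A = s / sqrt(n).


u_A = s / sqrt(n)
u_A = 0.3802 / sqrt(30)
u_A = 0.3802 / 5.4772256
u_A = 0.0694

0.0694


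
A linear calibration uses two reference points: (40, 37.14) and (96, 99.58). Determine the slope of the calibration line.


slope = (y2 - y1) / (x2 - x1)
= (99.58 - 37.14) / (96 - 40)
= 62.4400 / 56
= 1.1150

1.1150


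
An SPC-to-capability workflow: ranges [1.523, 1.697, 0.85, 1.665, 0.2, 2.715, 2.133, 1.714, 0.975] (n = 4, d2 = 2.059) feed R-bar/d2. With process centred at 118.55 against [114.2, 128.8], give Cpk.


R_bar = (1.523 + 1.697 + 0.85 + 1.665 + 0.2 + 2.715 + 2.133 + 1.714 + 0.975) / 9 = 1.4968889
sigma = R_bar / d2 = 1.4968889 / 2.059 = 0.72699801
Cp = (USL - LSL)/(6*sigma) = (128.8 - 114.2)/(6*0.72699801) = 3.3471
Cpu = (128.8 - 118.55)/(3*0.72699801) = 4.6997
Cpl = (118.55 - 114.2)/(3*0.72699801) = 1.9945
Cpk = min(Cpu, Cpl) = 1.9945

1.9945


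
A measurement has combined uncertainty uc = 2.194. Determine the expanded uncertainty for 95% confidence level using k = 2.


U = k * uc
U = 2 * 2.194
U = 4.3880

4.3880


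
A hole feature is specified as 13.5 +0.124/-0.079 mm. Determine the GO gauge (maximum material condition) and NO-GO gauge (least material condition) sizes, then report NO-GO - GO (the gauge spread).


GO = nominal - lower_tol (smallest hole = maximum material condition)
GO = 13.5 - 0.079 = 13.421
NO-GO = nominal + upper_tol (largest hole = least material condition)
NO-GO = 13.5 + 0.124 = 13.624
spread = NO-GO - GO = 13.624 - 13.421 = 0.2030

0.2030


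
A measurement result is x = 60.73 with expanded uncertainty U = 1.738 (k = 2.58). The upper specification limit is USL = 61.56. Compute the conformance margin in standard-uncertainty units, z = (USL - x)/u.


u = U / k = 1.738 / 2.58 = 0.67364341
margin = |USL - x| = |61.56 - 60.73| = 0.83
z = margin / u = 0.83 / 0.67364341
z = 1.2321

1.2321


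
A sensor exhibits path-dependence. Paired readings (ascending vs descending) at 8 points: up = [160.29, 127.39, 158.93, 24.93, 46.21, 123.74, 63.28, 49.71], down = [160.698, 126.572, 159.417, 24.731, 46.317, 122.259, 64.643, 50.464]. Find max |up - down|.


|160.29 - 160.698| = 0.4080
|127.39 - 126.572| = 0.8180
|158.93 - 159.417| = 0.4870
|24.93 - 24.731| = 0.1990
|46.21 - 46.317| = 0.1070
|123.74 - 122.259| = 1.4810
|63.28 - 64.643| = 1.3630
|49.71 - 50.464| = 0.7540
hysteresis = max(diffs) = 1.4810

1.4810


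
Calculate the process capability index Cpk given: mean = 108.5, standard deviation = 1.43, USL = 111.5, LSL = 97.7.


Cpu = (USL - mean) / (3*sigma) = (111.5 - 108.5) / (3*1.43) = 0.6993
Cpl = (mean - LSL) / (3*sigma) = (108.5 - 97.7) / (3*1.43) = 2.5175
Cpk = min(Cpu, Cpl) = 0.6993

0.6993


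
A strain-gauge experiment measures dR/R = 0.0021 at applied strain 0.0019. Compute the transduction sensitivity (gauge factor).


GF = (dR/R) / epsilon
= 0.0021 / 0.0019
= 1.1053

1.1053


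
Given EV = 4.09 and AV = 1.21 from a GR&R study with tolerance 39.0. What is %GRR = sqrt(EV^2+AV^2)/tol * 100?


GRR = sqrt(EV^2 + AV^2) = sqrt(4.09^2 + 1.21^2) = 4.2652315
%GRR = GRR / tol * 100 = 4.2652315 / 39.0 * 100
%GRR = 10.9365

10.9365


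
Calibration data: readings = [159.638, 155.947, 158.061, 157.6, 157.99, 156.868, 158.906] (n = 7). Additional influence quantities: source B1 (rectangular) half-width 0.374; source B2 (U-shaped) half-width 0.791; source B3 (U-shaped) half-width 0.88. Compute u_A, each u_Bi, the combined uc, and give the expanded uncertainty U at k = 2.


mean = (159.638 + 155.947 + 158.061 + 157.6 + 157.99 + 156.868 + 158.906) / 7 = 157.8585714
s = sqrt(sum((x - mean)^2)/(n-1)) = 1.2263713
u_A = s / sqrt(n) = 1.2263713 / sqrt(7) = 0.46352478
u_B1 = 0.374 / sqrt(3) = 0.215929
u_B2 = 0.791 / sqrt(2) = 0.55932146
u_B3 = 0.88 / sqrt(2) = 0.62225397
uc = sqrt(0.46352478^2 + 0.215929^2 + 0.55932146^2 + 0.62225397^2) = 0.9805718
U = k * uc = 2 * 0.9805718
U = 1.9611

1.9611


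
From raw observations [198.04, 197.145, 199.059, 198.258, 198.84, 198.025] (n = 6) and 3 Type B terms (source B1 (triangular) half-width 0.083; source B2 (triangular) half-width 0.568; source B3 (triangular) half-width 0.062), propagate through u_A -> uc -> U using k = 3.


mean = (198.04 + 197.145 + 199.059 + 198.258 + 198.84 + 198.025) / 6 = 198.2278333
s = sqrt(sum((x - mean)^2)/(n-1)) = 0.6805067
u_A = s / sqrt(n) = 0.6805067 / sqrt(6) = 0.2778157
u_B1 = 0.083 / sqrt(6) = 0.033884608
u_B2 = 0.568 / sqrt(6) = 0.23188503
u_B3 = 0.062 / sqrt(6) = 0.025311394
uc = sqrt(0.2778157^2 + 0.033884608^2 + 0.23188503^2 + 0.025311394^2) = 0.36433647
U = k * uc = 3 * 0.36433647
U = 1.0930

1.0930


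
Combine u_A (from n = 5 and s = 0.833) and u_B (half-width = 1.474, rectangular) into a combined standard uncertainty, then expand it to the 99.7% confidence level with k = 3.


u_A = s / sqrt(n) = 0.833 / sqrt(5) = 0.37252893
u_B = half_width / sqrt(3) = 1.474 / sqrt(3) = 0.8510143
uc = sqrt(u_A^2 + u_B^2) = sqrt(0.37252893^2 + 0.8510143^2) = 0.92897962
U = k * uc = 3 * 0.92897962
U = 2.7869

2.7869


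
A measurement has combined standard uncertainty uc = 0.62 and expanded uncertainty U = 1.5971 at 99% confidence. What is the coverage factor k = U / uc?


k = U / uc
k = 1.5971 / 0.62
k = 2.576

2.576


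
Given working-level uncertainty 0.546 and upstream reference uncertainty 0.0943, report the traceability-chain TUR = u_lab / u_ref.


TUR = u_lab / u_ref
= 0.546 / 0.0943
= 5.7900

5.7900


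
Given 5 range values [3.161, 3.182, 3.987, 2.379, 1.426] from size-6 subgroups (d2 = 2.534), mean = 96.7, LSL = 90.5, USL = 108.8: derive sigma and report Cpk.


R_bar = (3.161 + 3.182 + 3.987 + 2.379 + 1.426) / 5 = 2.827
sigma = R_bar / d2 = 2.827 / 2.534 = 1.1156275
Cp = (USL - LSL)/(6*sigma) = (108.8 - 90.5)/(6*1.1156275) = 2.7339
Cpu = (108.8 - 96.7)/(3*1.1156275) = 3.6153
Cpl = (96.7 - 90.5)/(3*1.1156275) = 1.8525
Cpk = min(Cpu, Cpl) = 1.8525

1.8525


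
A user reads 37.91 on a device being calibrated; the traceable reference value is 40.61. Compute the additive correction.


Correction = standard - reading
= 40.61 - 37.91
= 2.7000

2.7000


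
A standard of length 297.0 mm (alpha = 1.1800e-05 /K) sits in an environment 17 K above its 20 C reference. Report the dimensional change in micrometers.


dL = L * alpha * dT
= 297.0 * 1.1800e-05 * 17
= 0.0595782 mm
dL_um = 0.0595782 * 1000 = 59.5782 um

59.5782


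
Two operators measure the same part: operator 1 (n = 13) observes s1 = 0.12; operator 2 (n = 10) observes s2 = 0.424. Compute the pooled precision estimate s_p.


s_p = sqrt(((n1-1)*s1^2 + (n2-1)*s2^2) / (n1+n2-2))
numerator = (13-1)*0.12^2 + (10-1)*0.424^2 = 0.1728 + 1.617984 = 1.790784
denominator = 13 + 10 - 2 = 21
s_p^2 = 1.790784 / 21 = 0.085275429
s_p = sqrt(0.085275429) = 0.2920

0.2920


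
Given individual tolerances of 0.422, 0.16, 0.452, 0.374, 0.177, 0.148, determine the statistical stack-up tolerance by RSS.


RSS = sqrt(0.422^2 + 0.16^2 + 0.452^2 + 0.374^2 + 0.177^2 + 0.148^2)
= sqrt(0.601097)
= 0.7753

0.7753


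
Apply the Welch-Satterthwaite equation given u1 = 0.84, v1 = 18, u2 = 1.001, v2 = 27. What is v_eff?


uc = sqrt(u1^2 + u2^2) = sqrt(0.84^2 + 1.001^2) = 1.3067521
v_eff = uc^4 / (u1^4/v1 + u2^4/v2)
= 1.3067521^4 / (0.84^4/18 + 1.001^4/27)
= 2.9159013 / 0.064844928
v_eff = 44.9673

44.9673


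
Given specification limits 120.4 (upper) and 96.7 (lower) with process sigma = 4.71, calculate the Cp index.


Cp = (USL - LSL) / (6 * sigma)
= (120.4 - 96.7) / (6 * 4.71)
= 23.7000 / 28.2600
= 0.8386

0.8386


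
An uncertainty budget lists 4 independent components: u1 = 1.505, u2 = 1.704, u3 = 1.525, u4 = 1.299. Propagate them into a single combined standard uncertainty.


uc = sqrt(1.505^2 + 1.704^2 + 1.525^2 + 1.299^2)
uc = sqrt(9.181667)
uc = 3.0301

3.0301


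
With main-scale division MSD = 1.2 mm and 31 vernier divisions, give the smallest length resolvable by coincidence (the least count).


LC = MSD / n_div
= 1.2 / 31
= 0.0387

0.0387


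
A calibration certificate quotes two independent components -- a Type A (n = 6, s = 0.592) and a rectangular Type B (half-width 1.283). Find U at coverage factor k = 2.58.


u_A = s / sqrt(n) = 0.592 / sqrt(6) = 0.24168299
u_B = half_width / sqrt(3) = 1.283 / sqrt(3) = 0.7407404
uc = sqrt(u_A^2 + u_B^2) = sqrt(0.24168299^2 + 0.7407404^2) = 0.77917072
U = k * uc = 2.58 * 0.77917072
U = 2.0103

2.0103


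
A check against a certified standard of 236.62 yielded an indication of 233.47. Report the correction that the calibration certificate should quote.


Correction = standard - reading
= 236.62 - 233.47
= 3.1500

3.1500


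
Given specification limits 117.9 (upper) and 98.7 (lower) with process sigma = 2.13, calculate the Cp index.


Cp = (USL - LSL) / (6 * sigma)
= (117.9 - 98.7) / (6 * 2.13)
= 19.2000 / 12.7800
= 1.5023

1.5023


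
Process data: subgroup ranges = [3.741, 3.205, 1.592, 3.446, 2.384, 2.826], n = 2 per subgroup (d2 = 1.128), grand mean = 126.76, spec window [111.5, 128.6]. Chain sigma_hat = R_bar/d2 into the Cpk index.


R_bar = (3.741 + 3.205 + 1.592 + 3.446 + 2.384 + 2.826) / 6 = 2.8656667
sigma = R_bar / d2 = 2.8656667 / 1.128 = 2.5404847
Cp = (USL - LSL)/(6*sigma) = (128.6 - 111.5)/(6*2.5404847) = 1.1218
Cpu = (128.6 - 126.76)/(3*2.5404847) = 0.2414
Cpl = (126.76 - 111.5)/(3*2.5404847) = 2.0022
Cpk = min(Cpu, Cpl) = 0.2414

0.2414


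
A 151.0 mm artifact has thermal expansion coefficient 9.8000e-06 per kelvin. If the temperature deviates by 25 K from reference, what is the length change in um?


dL = L * alpha * dT
= 151.0 * 9.8000e-06 * 25
= 0.0369950 mm
dL_um = 0.0369950 * 1000 = 36.9950 um

36.9950


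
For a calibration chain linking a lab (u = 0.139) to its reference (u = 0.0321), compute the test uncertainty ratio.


TUR = u_lab / u_ref
= 0.139 / 0.0321
= 4.3302

4.3302


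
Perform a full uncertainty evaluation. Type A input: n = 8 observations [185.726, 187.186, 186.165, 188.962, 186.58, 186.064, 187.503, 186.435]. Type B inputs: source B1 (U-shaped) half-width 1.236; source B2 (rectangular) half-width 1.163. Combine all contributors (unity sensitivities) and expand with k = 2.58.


mean = (185.726 + 187.186 + 186.165 + 188.962 + 186.58 + 186.064 + 187.503 + 186.435) / 8 = 186.827625
s = sqrt(sum((x - mean)^2)/(n-1)) = 1.0413841
u_A = s / sqrt(n) = 1.0413841 / sqrt(8) = 0.36818488
u_B1 = 1.236 / sqrt(2) = 0.87398398
u_B2 = 1.163 / sqrt(3) = 0.67145836
uc = sqrt(0.36818488^2 + 0.87398398^2 + 0.67145836^2) = 1.1620088
U = k * uc = 2.58 * 1.1620088
U = 2.9980

2.9980


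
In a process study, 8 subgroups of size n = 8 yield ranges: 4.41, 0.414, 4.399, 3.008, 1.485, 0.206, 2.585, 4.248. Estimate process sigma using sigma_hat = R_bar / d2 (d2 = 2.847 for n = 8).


R_bar = (4.41 + 0.414 + 4.399 + 3.008 + 1.485 + 0.206 + 2.585 + 4.248) / 8
R_bar = 20.755 / 8 = 2.594375
sigma_hat = R_bar / d2 = 2.594375 / 2.847 = 0.9113

0.9113


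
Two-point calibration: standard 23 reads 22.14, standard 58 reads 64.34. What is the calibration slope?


slope = (y2 - y1) / (x2 - x1)
= (64.34 - 22.14) / (58 - 23)
= 42.2000 / 35
= 1.2057

1.2057


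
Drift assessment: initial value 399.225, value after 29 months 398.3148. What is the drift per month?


rate = (v2 - v1) / months
= (398.3148 - 399.225) / 29
= -0.9102 / 29
= -0.0314

-0.0314


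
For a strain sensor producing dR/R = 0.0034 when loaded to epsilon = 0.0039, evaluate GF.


GF = (dR/R) / epsilon
= 0.0034 / 0.0039
= 0.8718

0.8718


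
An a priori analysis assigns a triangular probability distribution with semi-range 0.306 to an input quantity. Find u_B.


u_B = half_width / sqrt(6)
u_B = 0.306 / 2.4494897
u_B = 0.1249

0.1249


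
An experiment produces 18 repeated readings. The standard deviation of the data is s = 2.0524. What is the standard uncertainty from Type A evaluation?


u_A = s / sqrt(n)
u_A = 2.0524 / sqrt(18)
u_A = 2.0524 / 4.2426407
u_A = 0.4838

0.4838


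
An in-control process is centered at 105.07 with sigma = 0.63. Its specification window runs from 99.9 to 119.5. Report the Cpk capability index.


Cpu = (USL - mean) / (3*sigma) = (119.5 - 105.07) / (3*0.63) = 7.6349
Cpl = (mean - LSL) / (3*sigma) = (105.07 - 99.9) / (3*0.63) = 2.7354
Cpk = min(Cpu, Cpl) = 2.7354

2.7354


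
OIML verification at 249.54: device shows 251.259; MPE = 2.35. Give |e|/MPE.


e = indication - reference = 251.259 - 249.54 = 1.7190
|e| = 1.7190
ratio = |e| / MPE = 1.7190 / 2.35
ratio = 0.7315

0.7315


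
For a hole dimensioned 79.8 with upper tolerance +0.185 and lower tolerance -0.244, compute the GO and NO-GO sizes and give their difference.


GO = nominal - lower_tol (smallest hole = maximum material condition)
GO = 79.8 - 0.244 = 79.556
NO-GO = nominal + upper_tol (largest hole = least material condition)
NO-GO = 79.8 + 0.185 = 79.985
spread = NO-GO - GO = 79.985 - 79.556 = 0.4290

0.4290


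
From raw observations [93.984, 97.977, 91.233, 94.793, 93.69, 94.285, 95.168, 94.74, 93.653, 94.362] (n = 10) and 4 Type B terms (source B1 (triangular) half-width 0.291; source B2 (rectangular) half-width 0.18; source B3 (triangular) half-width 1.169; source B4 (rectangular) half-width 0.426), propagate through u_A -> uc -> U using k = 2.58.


mean = (93.984 + 97.977 + 91.233 + 94.793 + 93.69 + 94.285 + 95.168 + 94.74 + 93.653 + 94.362) / 10 = 94.3885
s = sqrt(sum((x - mean)^2)/(n-1)) = 1.6644386
u_A = s / sqrt(n) = 1.6644386 / sqrt(10) = 0.5263417
u_B1 = 0.291 / sqrt(6) = 0.11880025
u_B2 = 0.18 / sqrt(3) = 0.10392305
u_B3 = 1.169 / sqrt(6) = 0.47724225
u_B4 = 0.426 / sqrt(3) = 0.24595121
uc = sqrt(0.5263417^2 + 0.11880025^2 + 0.10392305^2 + 0.47724225^2 + 0.24595121^2) = 0.76824556
U = k * uc = 2.58 * 0.76824556
U = 1.9821

1.9821


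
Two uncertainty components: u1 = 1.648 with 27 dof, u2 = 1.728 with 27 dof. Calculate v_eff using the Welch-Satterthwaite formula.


uc = sqrt(u1^2 + u2^2) = sqrt(1.648^2 + 1.728^2) = 2.3878626
v_eff = uc^4 / (u1^4/v1 + u2^4/v2)
= 2.3878626^4 / (1.648^4/27 + 1.728^4/27)
= 32.511524 / 0.60341611
v_eff = 53.8791

53.8791


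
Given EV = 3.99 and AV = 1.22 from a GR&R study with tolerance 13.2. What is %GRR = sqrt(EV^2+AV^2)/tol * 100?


GRR = sqrt(EV^2 + AV^2) = sqrt(3.99^2 + 1.22^2) = 4.1723495
%GRR = GRR / tol * 100 = 4.1723495 / 13.2 * 100
%GRR = 31.6087

31.6087


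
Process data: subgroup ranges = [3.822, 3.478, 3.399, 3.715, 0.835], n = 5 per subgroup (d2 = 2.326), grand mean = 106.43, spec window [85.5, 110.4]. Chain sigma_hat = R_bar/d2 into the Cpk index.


R_bar = (3.822 + 3.478 + 3.399 + 3.715 + 0.835) / 5 = 3.0498
sigma = R_bar / d2 = 3.0498 / 2.326 = 1.311178
Cp = (USL - LSL)/(6*sigma) = (110.4 - 85.5)/(6*1.311178) = 3.1651
Cpu = (110.4 - 106.43)/(3*1.311178) = 1.0093
Cpl = (106.43 - 85.5)/(3*1.311178) = 5.3209
Cpk = min(Cpu, Cpl) = 1.0093

1.0093


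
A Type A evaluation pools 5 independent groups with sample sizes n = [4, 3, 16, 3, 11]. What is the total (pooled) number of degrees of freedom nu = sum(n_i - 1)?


nu = sum_i (n_i - 1)
nu = ((4 - 1) + (3 - 1) + (16 - 1) + (3 - 1) + (11 - 1))
nu = 3 + 2 + 15 + 2 + 10
nu = 32

32


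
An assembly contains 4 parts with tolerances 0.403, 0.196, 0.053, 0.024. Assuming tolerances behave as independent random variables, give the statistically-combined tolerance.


RSS = sqrt(0.403^2 + 0.196^2 + 0.053^2 + 0.024^2)
= sqrt(0.20421)
= 0.4519

0.4519


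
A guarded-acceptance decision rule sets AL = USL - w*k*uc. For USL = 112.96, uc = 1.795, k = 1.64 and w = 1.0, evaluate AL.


U = k * uc = 1.64 * 1.795 = 2.9438
guard band g = w * U = 1.0 * 2.9438 = 2.9438
AL = USL - g = 112.96 - 2.9438
AL = 110.0162

110.0162


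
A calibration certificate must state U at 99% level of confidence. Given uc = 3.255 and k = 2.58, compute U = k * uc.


U = k * uc
U = 2.58 * 3.255
U = 8.3979

8.3979


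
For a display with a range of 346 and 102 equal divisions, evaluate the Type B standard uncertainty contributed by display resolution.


resolution = range / divisions
resolution = 346 / 102 = 3.3921569
u_res = resolution / (2*sqrt(3))
u_res = 3.3921569 / 3.4641016
u_res = 0.9792

0.9792


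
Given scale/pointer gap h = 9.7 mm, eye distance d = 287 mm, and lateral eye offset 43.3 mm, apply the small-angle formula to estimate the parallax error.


error = h * offset / d
= 9.7 * 43.3 / 287
= 1.4634

1.4634


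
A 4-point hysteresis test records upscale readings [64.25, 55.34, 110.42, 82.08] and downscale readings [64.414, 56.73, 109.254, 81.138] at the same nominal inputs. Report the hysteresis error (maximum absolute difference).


|64.25 - 64.414| = 0.1640
|55.34 - 56.73| = 1.3900
|110.42 - 109.254| = 1.1660
|82.08 - 81.138| = 0.9420
hysteresis = max(diffs) = 1.3900

1.3900


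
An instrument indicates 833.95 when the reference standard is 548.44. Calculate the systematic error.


Systematic error = measured - true
= 833.95 - 548.44
= 285.5100

285.5100


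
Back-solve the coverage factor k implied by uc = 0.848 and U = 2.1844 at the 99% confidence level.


k = U / uc
k = 2.1844 / 0.848
k = 2.576

2.576


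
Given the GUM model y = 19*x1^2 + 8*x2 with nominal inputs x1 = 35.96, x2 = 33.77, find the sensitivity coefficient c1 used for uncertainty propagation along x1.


y = 19*x1^2 + 8*x2
dy/dx1 = 2*19*x1
Evaluate at x1 = 35.96: c1 = 38 * 35.96
c1 = 1366.4800

1366.4800


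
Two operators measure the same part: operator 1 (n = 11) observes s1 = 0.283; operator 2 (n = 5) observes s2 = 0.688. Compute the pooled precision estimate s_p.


s_p = sqrt(((n1-1)*s1^2 + (n2-1)*s2^2) / (n1+n2-2))
numerator = (11-1)*0.283^2 + (5-1)*0.688^2 = 0.80089 + 1.893376 = 2.694266
denominator = 11 + 5 - 2 = 14
s_p^2 = 2.694266 / 14 = 0.19244757
s_p = sqrt(0.19244757) = 0.4387

0.4387


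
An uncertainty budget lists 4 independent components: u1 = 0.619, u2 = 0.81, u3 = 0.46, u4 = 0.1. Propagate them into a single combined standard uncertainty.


uc = sqrt(0.619^2 + 0.81^2 + 0.46^2 + 0.1^2)
uc = sqrt(1.260861)
uc = 1.1229

1.1229


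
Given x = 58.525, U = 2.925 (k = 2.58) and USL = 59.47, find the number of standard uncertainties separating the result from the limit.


u = U / k = 2.925 / 2.58 = 1.1337209
margin = |USL - x| = |59.47 - 58.525| = 0.945
z = margin / u = 0.945 / 1.1337209
z = 0.8335

0.8335


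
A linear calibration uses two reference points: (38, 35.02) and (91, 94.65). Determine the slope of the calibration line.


slope = (y2 - y1) / (x2 - x1)
= (94.65 - 35.02) / (91 - 38)
= 59.6300 / 53
= 1.1251

1.1251


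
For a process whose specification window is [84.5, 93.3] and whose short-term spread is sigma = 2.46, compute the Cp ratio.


Cp = (USL - LSL) / (6 * sigma)
= (93.3 - 84.5) / (6 * 2.46)
= 8.8000 / 14.7600
= 0.5962

0.5962


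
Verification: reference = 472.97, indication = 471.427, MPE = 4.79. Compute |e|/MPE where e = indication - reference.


e = indication - reference = 471.427 - 472.97 = -1.5430
|e| = 1.5430
ratio = |e| / MPE = 1.5430 / 4.79
ratio = 0.3221

0.3221


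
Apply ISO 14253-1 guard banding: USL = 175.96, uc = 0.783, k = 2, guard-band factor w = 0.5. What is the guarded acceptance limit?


U = k * uc = 2 * 0.783 = 1.566
guard band g = w * U = 0.5 * 1.566 = 0.783
AL = USL - g = 175.96 - 0.783
AL = 175.1770

175.1770


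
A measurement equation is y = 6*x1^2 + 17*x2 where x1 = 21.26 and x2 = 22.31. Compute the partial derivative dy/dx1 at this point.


y = 6*x1^2 + 17*x2
dy/dx1 = 2*6*x1
Evaluate at x1 = 21.26: c1 = 12 * 21.26
c1 = 255.1200

255.1200


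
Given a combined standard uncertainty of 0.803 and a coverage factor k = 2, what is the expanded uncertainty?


U = k * uc
U = 2 * 0.803
U = 1.6060

1.6060


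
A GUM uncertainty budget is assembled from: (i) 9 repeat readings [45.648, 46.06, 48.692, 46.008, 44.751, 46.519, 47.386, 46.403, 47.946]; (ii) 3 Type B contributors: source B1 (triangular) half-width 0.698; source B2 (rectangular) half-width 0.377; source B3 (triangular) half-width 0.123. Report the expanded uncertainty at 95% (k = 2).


mean = (45.648 + 46.06 + 48.692 + 46.008 + 44.751 + 46.519 + 47.386 + 46.403 + 47.946) / 9 = 46.60144444
s = sqrt(sum((x - mean)^2)/(n-1)) = 1.2154473
u_A = s / sqrt(n) = 1.2154473 / sqrt(9) = 0.4051491
u_B1 = 0.698 / sqrt(6) = 0.28495731
u_B2 = 0.377 / sqrt(3) = 0.21766105
u_B3 = 0.123 / sqrt(6) = 0.05021454
uc = sqrt(0.4051491^2 + 0.28495731^2 + 0.21766105^2 + 0.05021454^2) = 0.54336387
U = k * uc = 2 * 0.54336387
U = 1.0867

1.0867


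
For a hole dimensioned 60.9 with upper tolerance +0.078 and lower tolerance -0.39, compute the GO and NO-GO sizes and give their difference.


GO = nominal - lower_tol (smallest hole = maximum material condition)
GO = 60.9 - 0.39 = 60.51
NO-GO = nominal + upper_tol (largest hole = least material condition)
NO-GO = 60.9 + 0.078 = 60.978
spread = NO-GO - GO = 60.978 - 60.51 = 0.4680

0.4680


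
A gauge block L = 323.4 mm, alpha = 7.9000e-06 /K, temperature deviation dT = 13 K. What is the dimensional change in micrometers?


dL = L * alpha * dT
= 323.4 * 7.9000e-06 * 13
= 0.0332132 mm
dL_um = 0.0332132 * 1000 = 33.2132 um

33.2132


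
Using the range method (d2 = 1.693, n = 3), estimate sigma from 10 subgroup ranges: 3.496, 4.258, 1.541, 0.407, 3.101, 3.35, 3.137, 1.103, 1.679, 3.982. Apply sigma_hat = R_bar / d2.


R_bar = (3.496 + 4.258 + 1.541 + 0.407 + 3.101 + 3.35 + 3.137 + 1.103 + 1.679 + 3.982) / 10
R_bar = 26.054 / 10 = 2.6054
sigma_hat = R_bar / d2 = 2.6054 / 1.693 = 1.5389

1.5389


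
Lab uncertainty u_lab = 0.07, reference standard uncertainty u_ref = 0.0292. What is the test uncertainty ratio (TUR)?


TUR = u_lab / u_ref
= 0.07 / 0.0292
= 2.3973

2.3973


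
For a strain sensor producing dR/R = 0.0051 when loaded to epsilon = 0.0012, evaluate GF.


GF = (dR/R) / epsilon
= 0.0051 / 0.0012
= 4.2500

4.2500


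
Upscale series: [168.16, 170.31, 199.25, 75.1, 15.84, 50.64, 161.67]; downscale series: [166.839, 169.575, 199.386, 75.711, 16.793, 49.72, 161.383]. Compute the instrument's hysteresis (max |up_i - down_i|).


|168.16 - 166.839| = 1.3210
|170.31 - 169.575| = 0.7350
|199.25 - 199.386| = 0.1360
|75.1 - 75.711| = 0.6110
|15.84 - 16.793| = 0.9530
|50.64 - 49.72| = 0.9200
|161.67 - 161.383| = 0.2870
hysteresis = max(diffs) = 1.3210

1.3210


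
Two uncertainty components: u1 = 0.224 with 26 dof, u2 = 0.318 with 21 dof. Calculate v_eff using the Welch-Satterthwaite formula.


uc = sqrt(u1^2 + u2^2) = sqrt(0.224^2 + 0.318^2) = 0.38897301
v_eff = uc^4 / (u1^4/v1 + u2^4/v2)
= 0.38897301^4 / (0.224^4/26 + 0.318^4/21)
= 0.022891691 / 0.00058378736
v_eff = 39.2124

39.2124


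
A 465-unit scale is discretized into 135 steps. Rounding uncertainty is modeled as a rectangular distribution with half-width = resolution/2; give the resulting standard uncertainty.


resolution = range / divisions
resolution = 465 / 135 = 3.4444444
u_res = resolution / (2*sqrt(3))
u_res = 3.4444444 / 3.4641016
u_res = 0.9943

0.9943


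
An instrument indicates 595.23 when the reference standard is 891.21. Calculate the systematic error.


Systematic error = measured - true
= 595.23 - 891.21
= -295.9800

-295.9800


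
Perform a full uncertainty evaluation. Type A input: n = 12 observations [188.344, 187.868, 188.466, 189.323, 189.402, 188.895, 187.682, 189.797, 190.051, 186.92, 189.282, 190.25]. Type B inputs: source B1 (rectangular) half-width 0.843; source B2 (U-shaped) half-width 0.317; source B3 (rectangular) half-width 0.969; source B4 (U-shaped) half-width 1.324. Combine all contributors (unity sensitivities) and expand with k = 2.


mean = (188.344 + 187.868 + 188.466 + 189.323 + 189.402 + 188.895 + 187.682 + 189.797 + 190.051 + 186.92 + 189.282 + 190.25) / 12 = 188.8566667
s = sqrt(sum((x - mean)^2)/(n-1)) = 1.0212603
u_A = s / sqrt(n) = 1.0212603 / sqrt(12) = 0.29481245
u_B1 = 0.843 / sqrt(3) = 0.48670628
u_B2 = 0.317 / sqrt(2) = 0.22415285
u_B3 = 0.969 / sqrt(3) = 0.55945241
u_B4 = 1.324 / sqrt(2) = 0.93620938
uc = sqrt(0.29481245^2 + 0.48670628^2 + 0.22415285^2 + 0.55945241^2 + 0.93620938^2) = 1.2504067
U = k * uc = 2 * 1.2504067
U = 2.5008

2.5008


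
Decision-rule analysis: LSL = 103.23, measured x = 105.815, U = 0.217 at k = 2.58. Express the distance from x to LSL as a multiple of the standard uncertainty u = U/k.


u = U / k = 0.217 / 2.58 = 0.084108527
margin = |LSL - x| = |103.23 - 105.815| = 2.585
z = margin / u = 2.585 / 0.084108527
z = 30.7341

30.7341


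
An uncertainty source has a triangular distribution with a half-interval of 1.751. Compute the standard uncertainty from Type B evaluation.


u_B = half_width / sqrt(6)
u_B = 1.751 / 2.4494897
u_B = 0.7148

0.7148


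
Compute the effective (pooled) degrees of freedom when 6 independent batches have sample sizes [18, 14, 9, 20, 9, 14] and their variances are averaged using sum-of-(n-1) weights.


nu = sum_i (n_i - 1)
nu = ((18 - 1) + (14 - 1) + (9 - 1) + (20 - 1) + (9 - 1) + (14 - 1))
nu = 17 + 13 + 8 + 19 + 8 + 13
nu = 78

78


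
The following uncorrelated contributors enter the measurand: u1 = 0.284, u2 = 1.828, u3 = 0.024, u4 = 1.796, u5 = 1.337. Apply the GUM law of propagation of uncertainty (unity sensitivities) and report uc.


uc = sqrt(0.284^2 + 1.828^2 + 0.024^2 + 1.796^2 + 1.337^2)
uc = sqrt(8.436001)
uc = 2.9045

2.9045


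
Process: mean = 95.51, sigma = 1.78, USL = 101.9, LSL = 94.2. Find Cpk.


Cpu = (USL - mean) / (3*sigma) = (101.9 - 95.51) / (3*1.78) = 1.1966
Cpl = (mean - LSL) / (3*sigma) = (95.51 - 94.2) / (3*1.78) = 0.2453
Cpk = min(Cpu, Cpl) = 0.2453

0.2453


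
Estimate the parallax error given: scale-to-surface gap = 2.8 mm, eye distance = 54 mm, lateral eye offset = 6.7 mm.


error = h * offset / d
= 2.8 * 6.7 / 54
= 0.3474

0.3474


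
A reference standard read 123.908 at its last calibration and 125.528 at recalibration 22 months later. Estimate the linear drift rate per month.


rate = (v2 - v1) / months
= (125.528 - 123.908) / 22
= 1.6200 / 22
= 0.0736

0.0736


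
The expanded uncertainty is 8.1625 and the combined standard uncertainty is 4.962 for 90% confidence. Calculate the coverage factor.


k = U / uc
k = 8.1625 / 4.962
k = 1.645

1.645


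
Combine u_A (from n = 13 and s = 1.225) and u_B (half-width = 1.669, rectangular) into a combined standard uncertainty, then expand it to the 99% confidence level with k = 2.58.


u_A = s / sqrt(n) = 1.225 / sqrt(13) = 0.33975387
u_B = half_width / sqrt(3) = 1.669 / sqrt(3) = 0.9635976
uc = sqrt(u_A^2 + u_B^2) = sqrt(0.33975387^2 + 0.9635976^2) = 1.0217402
U = k * uc = 2.58 * 1.0217402
U = 2.6361

2.6361


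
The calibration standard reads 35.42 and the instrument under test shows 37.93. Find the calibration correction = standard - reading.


Correction = standard - reading
= 35.42 - 37.93
= -2.5100

-2.5100


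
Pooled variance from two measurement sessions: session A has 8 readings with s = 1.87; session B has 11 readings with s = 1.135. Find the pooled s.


s_p = sqrt(((n1-1)*s1^2 + (n2-1)*s2^2) / (n1+n2-2))
numerator = (8-1)*1.87^2 + (11-1)*1.135^2 = 24.4783 + 12.88225 = 37.36055
denominator = 8 + 11 - 2 = 17
s_p^2 = 37.36055 / 17 = 2.1976794
s_p = sqrt(2.1976794) = 1.4825

1.4825


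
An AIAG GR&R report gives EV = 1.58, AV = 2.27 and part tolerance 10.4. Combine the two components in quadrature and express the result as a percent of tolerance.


GRR = sqrt(EV^2 + AV^2) = sqrt(1.58^2 + 2.27^2) = 2.7657368
%GRR = GRR / tol * 100 = 2.7657368 / 10.4 * 100
%GRR = 26.5936

26.5936


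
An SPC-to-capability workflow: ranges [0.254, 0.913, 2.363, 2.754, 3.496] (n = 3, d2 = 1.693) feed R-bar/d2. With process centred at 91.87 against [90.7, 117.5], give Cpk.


R_bar = (0.254 + 0.913 + 2.363 + 2.754 + 3.496) / 5 = 1.956
sigma = R_bar / d2 = 1.956 / 1.693 = 1.1553455
Cp = (USL - LSL)/(6*sigma) = (117.5 - 90.7)/(6*1.1553455) = 3.8661
Cpu = (117.5 - 91.87)/(3*1.1553455) = 7.3946
Cpl = (91.87 - 90.7)/(3*1.1553455) = 0.3376
Cpk = min(Cpu, Cpl) = 0.3376

0.3376


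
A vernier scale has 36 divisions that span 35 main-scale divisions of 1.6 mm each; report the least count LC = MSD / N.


LC = MSD / n_div
= 1.6 / 36
= 0.0444

0.0444


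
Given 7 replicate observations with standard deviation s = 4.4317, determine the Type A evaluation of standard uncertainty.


u_A = s / sqrt(n)
u_A = 4.4317 / sqrt(7)
u_A = 4.4317 / 2.6457513
u_A = 1.6750

1.6750


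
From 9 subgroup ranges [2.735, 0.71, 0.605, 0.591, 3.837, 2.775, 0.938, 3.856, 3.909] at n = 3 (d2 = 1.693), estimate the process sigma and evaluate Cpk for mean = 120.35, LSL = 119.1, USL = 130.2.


R_bar = (2.735 + 0.71 + 0.605 + 0.591 + 3.837 + 2.775 + 0.938 + 3.856 + 3.909) / 9 = 2.2173333
sigma = R_bar / d2 = 2.2173333 / 1.693 = 1.3097066
Cp = (USL - LSL)/(6*sigma) = (130.2 - 119.1)/(6*1.3097066) = 1.4125
Cpu = (130.2 - 120.35)/(3*1.3097066) = 2.5069
Cpl = (120.35 - 119.1)/(3*1.3097066) = 0.3181
Cpk = min(Cpu, Cpl) = 0.3181

0.3181


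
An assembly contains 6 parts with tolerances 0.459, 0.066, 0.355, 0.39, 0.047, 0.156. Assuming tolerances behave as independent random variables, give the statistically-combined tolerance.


RSS = sqrt(0.459^2 + 0.066^2 + 0.355^2 + 0.39^2 + 0.047^2 + 0.156^2)
= sqrt(0.519707)
= 0.7209

0.7209


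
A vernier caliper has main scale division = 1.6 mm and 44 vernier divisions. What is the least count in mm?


LC = MSD / n_div
= 1.6 / 44
= 0.0364

0.0364


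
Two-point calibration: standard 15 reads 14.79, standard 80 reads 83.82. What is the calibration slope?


slope = (y2 - y1) / (x2 - x1)
= (83.82 - 14.79) / (80 - 15)
= 69.0300 / 65
= 1.0620

1.0620


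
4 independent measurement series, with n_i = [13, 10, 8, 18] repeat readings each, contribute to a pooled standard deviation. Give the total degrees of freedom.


nu = sum_i (n_i - 1)
nu = ((13 - 1) + (10 - 1) + (8 - 1) + (18 - 1))
nu = 12 + 9 + 7 + 17
nu = 45

45


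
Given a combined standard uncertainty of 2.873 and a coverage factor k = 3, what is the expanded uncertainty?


U = k * uc
U = 3 * 2.873
U = 8.6190

8.6190


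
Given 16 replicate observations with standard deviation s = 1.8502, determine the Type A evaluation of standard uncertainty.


u_A = s / sqrt(n)
u_A = 1.8502 / sqrt(16)
u_A = 1.8502 / 4
u_A = 0.4626

0.4626


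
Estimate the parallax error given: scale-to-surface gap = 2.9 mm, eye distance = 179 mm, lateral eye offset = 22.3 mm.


error = h * offset / d
= 2.9 * 22.3 / 179
= 0.3613

0.3613


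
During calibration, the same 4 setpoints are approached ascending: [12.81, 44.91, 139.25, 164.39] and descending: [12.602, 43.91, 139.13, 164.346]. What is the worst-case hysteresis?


|12.81 - 12.602| = 0.2080
|44.91 - 43.91| = 1.0000
|139.25 - 139.13| = 0.1200
|164.39 - 164.346| = 0.0440
hysteresis = max(diffs) = 1.0000

1.0000


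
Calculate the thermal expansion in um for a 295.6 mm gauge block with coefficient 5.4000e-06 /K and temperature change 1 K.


dL = L * alpha * dT
= 295.6 * 5.4000e-06 * 1
= 0.0015962 mm
dL_um = 0.0015962 * 1000 = 1.5962 um

1.5962


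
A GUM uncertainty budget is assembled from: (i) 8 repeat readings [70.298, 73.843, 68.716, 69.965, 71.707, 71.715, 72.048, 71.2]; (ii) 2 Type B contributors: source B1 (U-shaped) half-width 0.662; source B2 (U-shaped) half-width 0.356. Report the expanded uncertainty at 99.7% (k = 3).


mean = (70.298 + 73.843 + 68.716 + 69.965 + 71.707 + 71.715 + 72.048 + 71.2) / 8 = 71.1865
s = sqrt(sum((x - mean)^2)/(n-1)) = 1.5461683
u_A = s / sqrt(n) = 1.5461683 / sqrt(8) = 0.54665304
u_B1 = 0.662 / sqrt(2) = 0.46810469
u_B2 = 0.356 / sqrt(2) = 0.25173001
uc = sqrt(0.54665304^2 + 0.46810469^2 + 0.25173001^2) = 0.76244314
U = k * uc = 3 * 0.76244314
U = 2.2873

2.2873


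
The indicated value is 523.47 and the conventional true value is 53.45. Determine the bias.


Systematic error = measured - true
= 523.47 - 53.45
= 470.0200

470.0200


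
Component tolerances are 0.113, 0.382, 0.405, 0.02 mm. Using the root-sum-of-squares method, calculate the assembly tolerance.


RSS = sqrt(0.113^2 + 0.382^2 + 0.405^2 + 0.02^2)
= sqrt(0.323118)
= 0.5684

0.5684


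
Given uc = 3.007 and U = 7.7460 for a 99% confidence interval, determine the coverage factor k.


k = U / uc
k = 7.7460 / 3.007
k = 2.576

2.576


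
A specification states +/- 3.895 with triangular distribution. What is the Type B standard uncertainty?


u_B = half_width / sqrt(6)
u_B = 3.895 / 2.4494897
u_B = 1.5901

1.5901


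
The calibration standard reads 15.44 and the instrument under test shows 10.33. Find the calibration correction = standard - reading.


Correction = standard - reading
= 15.44 - 10.33
= 5.1100

5.1100


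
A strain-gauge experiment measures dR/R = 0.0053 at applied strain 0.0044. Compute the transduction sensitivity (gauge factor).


GF = (dR/R) / epsilon
= 0.0053 / 0.0044
= 1.2045

1.2045


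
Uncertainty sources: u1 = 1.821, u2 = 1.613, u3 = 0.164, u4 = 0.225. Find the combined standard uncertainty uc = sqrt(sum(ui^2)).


uc = sqrt(1.821^2 + 1.613^2 + 0.164^2 + 0.225^2)
uc = sqrt(5.995331)
uc = 2.4485

2.4485


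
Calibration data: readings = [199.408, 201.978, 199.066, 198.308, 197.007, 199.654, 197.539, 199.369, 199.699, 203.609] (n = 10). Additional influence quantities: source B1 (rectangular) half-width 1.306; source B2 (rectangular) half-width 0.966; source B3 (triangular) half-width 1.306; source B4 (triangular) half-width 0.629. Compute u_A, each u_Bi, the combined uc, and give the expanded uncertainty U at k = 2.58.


mean = (199.408 + 201.978 + 199.066 + 198.308 + 197.007 + 199.654 + 197.539 + 199.369 + 199.699 + 203.609) / 10 = 199.5637
s = sqrt(sum((x - mean)^2)/(n-1)) = 1.9647595
u_A = s / sqrt(n) = 1.9647595 / sqrt(10) = 0.62131151
u_B1 = 1.306 / sqrt(3) = 0.75401945
u_B2 = 0.966 / sqrt(3) = 0.55772036
u_B3 = 1.306 / sqrt(6) = 0.53317227
u_B4 = 0.629 / sqrt(6) = 0.25678817
uc = sqrt(0.62131151^2 + 0.75401945^2 + 0.55772036^2 + 0.53317227^2 + 0.25678817^2) = 1.2711562
U = k * uc = 2.58 * 1.2711562
U = 3.2796

3.2796


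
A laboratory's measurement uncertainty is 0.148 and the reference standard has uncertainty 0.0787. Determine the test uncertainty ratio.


TUR = u_lab / u_ref
= 0.148 / 0.0787
= 1.8806

1.8806


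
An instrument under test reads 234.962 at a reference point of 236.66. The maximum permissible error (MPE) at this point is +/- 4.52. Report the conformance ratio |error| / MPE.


e = indication - reference = 234.962 - 236.66 = -1.6980
|e| = 1.6980
ratio = |e| / MPE = 1.6980 / 4.52
ratio = 0.3757

0.3757


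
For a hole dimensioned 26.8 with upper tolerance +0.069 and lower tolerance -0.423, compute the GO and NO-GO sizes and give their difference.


GO = nominal - lower_tol (smallest hole = maximum material condition)
GO = 26.8 - 0.423 = 26.377
NO-GO = nominal + upper_tol (largest hole = least material condition)
NO-GO = 26.8 + 0.069 = 26.869
spread = NO-GO - GO = 26.869 - 26.377 = 0.4920

0.4920


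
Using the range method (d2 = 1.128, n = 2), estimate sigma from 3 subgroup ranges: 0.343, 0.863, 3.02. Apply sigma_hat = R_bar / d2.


R_bar = (0.343 + 0.863 + 3.02) / 3
R_bar = 4.226 / 3 = 1.4086667
sigma_hat = R_bar / d2 = 1.4086667 / 1.128 = 1.2488

1.2488


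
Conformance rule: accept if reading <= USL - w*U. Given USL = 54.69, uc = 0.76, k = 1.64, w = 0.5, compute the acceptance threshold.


U = k * uc = 1.64 * 0.76 = 1.2464
guard band g = w * U = 0.5 * 1.2464 = 0.6232
AL = USL - g = 54.69 - 0.6232
AL = 54.0668

54.0668


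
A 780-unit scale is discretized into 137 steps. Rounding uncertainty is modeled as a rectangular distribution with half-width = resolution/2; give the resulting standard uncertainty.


resolution = range / divisions
resolution = 780 / 137 = 5.6934307
u_res = resolution / (2*sqrt(3))
u_res = 5.6934307 / 3.4641016
u_res = 1.6436

1.6436


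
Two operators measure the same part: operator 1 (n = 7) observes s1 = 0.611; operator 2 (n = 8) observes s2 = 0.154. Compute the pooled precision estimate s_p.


s_p = sqrt(((n1-1)*s1^2 + (n2-1)*s2^2) / (n1+n2-2))
numerator = (7-1)*0.611^2 + (8-1)*0.154^2 = 2.239926 + 0.166012 = 2.405938
denominator = 7 + 8 - 2 = 13
s_p^2 = 2.405938 / 13 = 0.18507215
s_p = sqrt(0.18507215) = 0.4302

0.4302
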